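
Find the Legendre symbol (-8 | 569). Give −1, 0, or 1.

1

Euler's criterion: (-8/569) ≡ 561^284 (mod 569).
561^2 ≡ 64 (mod 569)
561^4 ≡ 113 (mod 569)
561^8 ≡ 251 (mod 569)
561^16 ≡ 411 (mod 569)
561^32 ≡ 497 (mod 569)
561^64 ≡ 63 (mod 569)
561^128 ≡ 555 (mod 569)
561^256 ≡ 196 (mod 569)
561^284 = 561^(256+16+8+4) ≡ 1 (mod 569).
Result is 1, so (-8/569) = 1.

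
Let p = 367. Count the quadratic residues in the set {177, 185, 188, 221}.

(177/367) = -1 → non-residue.
(185/367) = -1 → non-residue.
(188/367) = +1 → QR.
(221/367) = -1 → non-residue.
Total quadratic residues among the 4: 1.

1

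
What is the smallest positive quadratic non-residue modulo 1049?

(2/1049) = +1, so 2 is a residue.
(3/1049) = −1, so 3 is the smallest positive non-residue mod 1049.

3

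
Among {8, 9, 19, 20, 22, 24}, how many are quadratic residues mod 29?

4

(8/29) = -1 → non-residue.
(9/29) = +1 → QR.
(19/29) = -1 → non-residue.
(20/29) = +1 → QR.
(22/29) = +1 → QR.
(24/29) = +1 → QR.
Total quadratic residues among the 6: 4.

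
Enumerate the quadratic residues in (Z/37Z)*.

1, 3, 4, 7, 9, 10, 11, 12, 16, 21, 25, 26, 27, 28, 30, 33, 34, 36

Square k = 1,…,18 (k and 37−k give the same square):
1²=1, 2²=4, 3²=9, 4²=16, 5²=25, 6²=36, 7²≡12, 8²≡27, 9²≡7, 10²≡26, 11²≡10, 12²≡33, 13²≡21, 14²≡11, 15²≡3, 16²≡34, 17²≡30, 18²≡28 (mod 37).
So the quadratic residues mod 37 are {1, 3, 4, 7, 9, 10, 11, 12, 16, 21, 25, 26, 27, 28, 30, 33, 34, 36}.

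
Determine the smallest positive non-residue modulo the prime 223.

3

(2/223) = +1, so 2 is a residue.
(3/223) = −1, so 3 is the smallest positive non-residue mod 223.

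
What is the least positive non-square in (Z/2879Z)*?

(2/2879) = +1, so 2 is a residue.
(3/2879) = +1, so 3 is a residue.
(4/2879) = +1, so 4 is a residue.
(5/2879) = +1, so 5 is a residue.
(6/2879) = +1, so 6 is a residue.
(7/2879) = −1, so 7 is the smallest positive non-residue mod 2879.

7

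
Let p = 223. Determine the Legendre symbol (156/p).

1

Euler's criterion: (156/223) ≡ 156^111 (mod 223).
156^2 ≡ 29 (mod 223)
156^4 ≡ 172 (mod 223)
156^8 ≡ 148 (mod 223)
156^16 ≡ 50 (mod 223)
156^32 ≡ 47 (mod 223)
156^64 ≡ 202 (mod 223)
156^111 = 156^(64+32+8+4+2+1) ≡ 1 (mod 223).
Result is 1, so (156/223) = 1.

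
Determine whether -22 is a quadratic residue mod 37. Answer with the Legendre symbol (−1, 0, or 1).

-1

First reduce: -22 ≡ 15 (mod 37).
Reciprocity: 15 ≡ 3 and 37 ≡ 1 (mod 4), so (15/37) = +(37/15).
Reduce top mod 15: now compute (7/15).
Reciprocity: 7 ≡ 3 and 15 ≡ 3 (mod 4), so (7/15) = −(15/7).
Reduce top mod 7: now compute (1/7).
Reached (1/7) = 1. Collecting the sign flips along the way, the symbol is -1.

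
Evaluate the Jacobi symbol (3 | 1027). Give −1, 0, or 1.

-1

Reciprocity: 3 ≡ 3 and 1027 ≡ 3 (mod 4), so (3/1027) = −(1027/3).
Reduce top mod 3: now compute (1/3).
Reached (1/3) = 1. Collecting the sign flips along the way, the symbol is -1.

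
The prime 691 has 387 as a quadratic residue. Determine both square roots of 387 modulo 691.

Since 691 ≡ 3 (mod 4), a square root of 387 is 387^((691+1)/4) = 387^173 mod 691.
Repeated squaring: 387^2≡513, 387^4≡589, 387^8≡39, 387^16≡139, 387^32≡664, 387^64≡38, 387^128≡62 (mod 691).
387^173 = 387^(128+32+8+4+1) ≡ 553 (mod 691).
Check: 553² = 305809 ≡ 387 (mod 691). The two roots are 138 and 553.

138, 553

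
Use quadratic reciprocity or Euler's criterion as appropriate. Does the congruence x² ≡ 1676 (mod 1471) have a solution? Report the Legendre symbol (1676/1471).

1

First reduce: 1676 ≡ 205 (mod 1471).
Reciprocity: 205 ≡ 1 and 1471 ≡ 3 (mod 4), so (205/1471) = +(1471/205).
Reduce top mod 205: now compute (36/205).
Pull out 2^2: since 205 ≡ 5 (mod 8), (2/205) = -1, so (2/205)^2 = +1.
Reciprocity: 9 ≡ 1 and 205 ≡ 1 (mod 4), so (9/205) = +(205/9).
Reduce top mod 9: now compute (7/9).
Reciprocity: 7 ≡ 3 and 9 ≡ 1 (mod 4), so (7/9) = +(9/7).
Reduce top mod 7: now compute (2/7).
Pull out 2: since 7 ≡ 7 (mod 8), (2/7) = +1.
Reached (1/7) = 1. Collecting the sign flips along the way, the symbol is +1.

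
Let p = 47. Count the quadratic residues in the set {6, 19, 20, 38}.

(6/47) = +1 → QR.
(19/47) = -1 → non-residue.
(20/47) = -1 → non-residue.
(38/47) = -1 → non-residue.
Total quadratic residues among the 4: 1.

1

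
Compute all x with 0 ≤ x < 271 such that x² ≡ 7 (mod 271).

Since 271 ≡ 3 (mod 4), a square root of 7 is 7^((271+1)/4) = 7^68 mod 271.
Repeated squaring: 7^2≡49, 7^4≡233, 7^8≡89, 7^16≡62, 7^32≡50, 7^64≡61 (mod 271).
7^68 = 7^(64+4) ≡ 121 (mod 271).
Check: 121² = 14641 ≡ 7 (mod 271). The two roots are 121 and 150.

121, 150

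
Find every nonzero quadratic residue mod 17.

1,2,4,8,9,13,15,16

Square k = 1,…,8 (k and 17−k give the same square):
1²=1, 2²=4, 3²=9, 4²=16, 5²≡8, 6²≡2, 7²≡15, 8²≡13 (mod 17).
So the quadratic residues mod 17 are {1, 2, 4, 8, 9, 13, 15, 16}.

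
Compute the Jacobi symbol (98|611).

Pull out 2: since 611 ≡ 3 (mod 8), (2/611) = -1.
Reciprocity: 49 ≡ 1 and 611 ≡ 3 (mod 4), so (49/611) = +(611/49).
Reduce top mod 49: now compute (23/49).
Reciprocity: 23 ≡ 3 and 49 ≡ 1 (mod 4), so (23/49) = +(49/23).
Reduce top mod 23: now compute (3/23).
Reciprocity: 3 ≡ 3 and 23 ≡ 3 (mod 4), so (3/23) = −(23/3).
Reduce top mod 3: now compute (2/3).
Pull out 2: since 3 ≡ 3 (mod 8), (2/3) = -1.
Reached (1/3) = 1. Collecting the sign flips along the way, the symbol is -1.

-1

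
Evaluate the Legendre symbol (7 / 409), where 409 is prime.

Reciprocity: 7 ≡ 3 and 409 ≡ 1 (mod 4), so (7/409) = +(409/7).
Reduce top mod 7: now compute (3/7).
Reciprocity: 3 ≡ 3 and 7 ≡ 3 (mod 4), so (3/7) = −(7/3).
Reduce top mod 3: now compute (1/3).
Reached (1/3) = 1. Collecting the sign flips along the way, the symbol is -1.

-1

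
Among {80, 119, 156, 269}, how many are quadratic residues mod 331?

3

(80/331) = +1 → QR.
(119/331) = -1 → non-residue.
(156/331) = +1 → QR.
(269/331) = +1 → QR.
Total quadratic residues among the 4: 3.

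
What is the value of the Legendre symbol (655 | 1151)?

Euler's criterion: (655/1151) ≡ 655^575 (mod 1151).
655^2 ≡ 853 (mod 1151)
655^4 ≡ 177 (mod 1151)
655^8 ≡ 252 (mod 1151)
655^16 ≡ 199 (mod 1151)
655^32 ≡ 467 (mod 1151)
655^64 ≡ 550 (mod 1151)
655^128 ≡ 938 (mod 1151)
655^256 ≡ 480 (mod 1151)
655^512 ≡ 200 (mod 1151)
655^575 = 655^(512+32+16+8+4+2+1) ≡ 1 (mod 1151).
Result is 1, so (655/1151) = 1.

1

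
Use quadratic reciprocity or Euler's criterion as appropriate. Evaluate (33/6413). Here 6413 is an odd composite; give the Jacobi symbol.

0

Reciprocity: 33 ≡ 1 and 6413 ≡ 1 (mod 4), so (33/6413) = +(6413/33).
Reduce top mod 33: now compute (11/33).
Reciprocity: 11 ≡ 3 and 33 ≡ 1 (mod 4), so (11/33) = +(33/11).
Reduce top mod 11: now compute (0/11).
Top reduces to 0: gcd > 1, so the symbol is 0.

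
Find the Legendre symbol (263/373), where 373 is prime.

Reciprocity: 263 ≡ 3 and 373 ≡ 1 (mod 4), so (263/373) = +(373/263).
Reduce top mod 263: now compute (110/263).
Pull out 2: since 263 ≡ 7 (mod 8), (2/263) = +1.
Reciprocity: 55 ≡ 3 and 263 ≡ 3 (mod 4), so (55/263) = −(263/55).
Reduce top mod 55: now compute (43/55).
Reciprocity: 43 ≡ 3 and 55 ≡ 3 (mod 4), so (43/55) = −(55/43).
Reduce top mod 43: now compute (12/43).
Pull out 2^2: since 43 ≡ 3 (mod 8), (2/43) = -1, so (2/43)^2 = +1.
Reciprocity: 3 ≡ 3 and 43 ≡ 3 (mod 4), so (3/43) = −(43/3).
Reduce top mod 3: now compute (1/3).
Reached (1/3) = 1. Collecting the sign flips along the way, the symbol is -1.

-1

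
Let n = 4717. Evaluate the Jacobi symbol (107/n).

Reciprocity: 107 ≡ 3 and 4717 ≡ 1 (mod 4), so (107/4717) = +(4717/107).
Reduce top mod 107: now compute (9/107).
Reciprocity: 9 ≡ 1 and 107 ≡ 3 (mod 4), so (9/107) = +(107/9).
Reduce top mod 9: now compute (8/9).
Pull out 2^3: since 9 ≡ 1 (mod 8), (2/9) = +1, so (2/9)^3 = +1.
Reached (1/9) = 1. Collecting the sign flips along the way, the symbol is +1.

1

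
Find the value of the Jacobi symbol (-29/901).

First reduce: -29 ≡ 872 (mod 901).
Pull out 2^3: since 901 ≡ 5 (mod 8), (2/901) = -1, so (2/901)^3 = -1.
Reciprocity: 109 ≡ 1 and 901 ≡ 1 (mod 4), so (109/901) = +(901/109).
Reduce top mod 109: now compute (29/109).
Reciprocity: 29 ≡ 1 and 109 ≡ 1 (mod 4), so (29/109) = +(109/29).
Reduce top mod 29: now compute (22/29).
Pull out 2: since 29 ≡ 5 (mod 8), (2/29) = -1.
Reciprocity: 11 ≡ 3 and 29 ≡ 1 (mod 4), so (11/29) = +(29/11).
Reduce top mod 11: now compute (7/11).
Reciprocity: 7 ≡ 3 and 11 ≡ 3 (mod 4), so (7/11) = −(11/7).
Reduce top mod 7: now compute (4/7).
Pull out 2^2: since 7 ≡ 7 (mod 8), (2/7) = +1, so (2/7)^2 = +1.
Reached (1/7) = 1. Collecting the sign flips along the way, the symbol is -1.

-1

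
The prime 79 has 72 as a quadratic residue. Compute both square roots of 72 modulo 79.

25, 54

Since 79 ≡ 3 (mod 4), a square root of 72 is 72^((79+1)/4) = 72^20 mod 79.
Repeated squaring: 72^2≡49, 72^4≡31, 72^8≡13, 72^16≡11 (mod 79).
72^20 = 72^(16+4) ≡ 25 (mod 79).
Check: 25² = 625 ≡ 72 (mod 79). The two roots are 25 and 54.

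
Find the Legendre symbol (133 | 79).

Euler's criterion: (133/79) ≡ 54^39 (mod 79).
54^2 ≡ 72 (mod 79)
54^4 ≡ 49 (mod 79)
54^8 ≡ 31 (mod 79)
54^16 ≡ 13 (mod 79)
54^32 ≡ 11 (mod 79)
54^39 = 54^(32+4+2+1) ≡ 78 (mod 79).
Result is 78 ≡ −1, so (133/79) = −1.

-1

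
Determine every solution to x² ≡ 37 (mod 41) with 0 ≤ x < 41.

18, 23

41 ≡ 1 (mod 4), so we find a root by search.
Trying successive values, 18² = 324 ≡ 37 (mod 41). The other root is 41 − 18 = 23.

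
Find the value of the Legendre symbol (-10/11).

First reduce: -10 ≡ 1 (mod 11).
Reached (1/11) = 1. Collecting the sign flips along the way, the symbol is +1.

1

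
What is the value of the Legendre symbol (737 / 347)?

First reduce: 737 ≡ 43 (mod 347).
Reciprocity: 43 ≡ 3 and 347 ≡ 3 (mod 4), so (43/347) = −(347/43).
Reduce top mod 43: now compute (3/43).
Reciprocity: 3 ≡ 3 and 43 ≡ 3 (mod 4), so (3/43) = −(43/3).
Reduce top mod 3: now compute (1/3).
Reached (1/3) = 1. Collecting the sign flips along the way, the symbol is +1.

1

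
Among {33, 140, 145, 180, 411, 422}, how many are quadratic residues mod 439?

4

(33/439) = -1 → non-residue.
(140/439) = +1 → QR.
(145/439) = +1 → QR.
(180/439) = +1 → QR.
(411/439) = -1 → non-residue.
(422/439) = +1 → QR.
Total quadratic residues among the 6: 4.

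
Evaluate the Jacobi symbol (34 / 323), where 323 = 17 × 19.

0

Pull out 2: since 323 ≡ 3 (mod 8), (2/323) = -1.
Reciprocity: 17 ≡ 1 and 323 ≡ 3 (mod 4), so (17/323) = +(323/17).
Reduce top mod 17: now compute (0/17).
Top reduces to 0: gcd > 1, so the symbol is 0.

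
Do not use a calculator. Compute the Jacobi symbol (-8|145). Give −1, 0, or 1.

First reduce: -8 ≡ 137 (mod 145).
Reciprocity: 137 ≡ 1 and 145 ≡ 1 (mod 4), so (137/145) = +(145/137).
Reduce top mod 137: now compute (8/137).
Pull out 2^3: since 137 ≡ 1 (mod 8), (2/137) = +1, so (2/137)^3 = +1.
Reached (1/137) = 1. Collecting the sign flips along the way, the symbol is +1.

1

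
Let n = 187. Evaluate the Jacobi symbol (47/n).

Reciprocity: 47 ≡ 3 and 187 ≡ 3 (mod 4), so (47/187) = −(187/47).
Reduce top mod 47: now compute (46/47).
Pull out 2: since 47 ≡ 7 (mod 8), (2/47) = +1.
Reciprocity: 23 ≡ 3 and 47 ≡ 3 (mod 4), so (23/47) = −(47/23).
Reduce top mod 23: now compute (1/23).
Reached (1/23) = 1. Collecting the sign flips along the way, the symbol is +1.

1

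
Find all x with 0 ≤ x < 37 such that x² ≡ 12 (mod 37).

37 ≡ 1 (mod 4), so we find a root by search.
Trying successive values, 7² = 49 ≡ 12 (mod 37). The other root is 37 − 7 = 30.

7, 30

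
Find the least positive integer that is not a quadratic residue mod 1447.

(2/1447) = +1, so 2 is a residue.
(3/1447) = −1, so 3 is the smallest positive non-residue mod 1447.

3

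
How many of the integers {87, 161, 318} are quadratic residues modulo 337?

0

(87/337) = -1 → non-residue.
(161/337) = -1 → non-residue.
(318/337) = -1 → non-residue.
Total quadratic residues among the 3: 0.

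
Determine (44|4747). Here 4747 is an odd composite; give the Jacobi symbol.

1

Pull out 2^2: since 4747 ≡ 3 (mod 8), (2/4747) = -1, so (2/4747)^2 = +1.
Reciprocity: 11 ≡ 3 and 4747 ≡ 3 (mod 4), so (11/4747) = −(4747/11).
Reduce top mod 11: now compute (6/11).
Pull out 2: since 11 ≡ 3 (mod 8), (2/11) = -1.
Reciprocity: 3 ≡ 3 and 11 ≡ 3 (mod 4), so (3/11) = −(11/3).
Reduce top mod 3: now compute (2/3).
Pull out 2: since 3 ≡ 3 (mod 8), (2/3) = -1.
Reached (1/3) = 1. Collecting the sign flips along the way, the symbol is +1.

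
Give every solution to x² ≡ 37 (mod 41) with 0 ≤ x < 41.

18, 23

41 ≡ 1 (mod 4), so we find a root by search.
Trying successive values, 18² = 324 ≡ 37 (mod 41). The other root is 41 − 18 = 23.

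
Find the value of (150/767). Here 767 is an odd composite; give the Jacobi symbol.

Pull out 2: since 767 ≡ 7 (mod 8), (2/767) = +1.
Reciprocity: 75 ≡ 3 and 767 ≡ 3 (mod 4), so (75/767) = −(767/75).
Reduce top mod 75: now compute (17/75).
Reciprocity: 17 ≡ 1 and 75 ≡ 3 (mod 4), so (17/75) = +(75/17).
Reduce top mod 17: now compute (7/17).
Reciprocity: 7 ≡ 3 and 17 ≡ 1 (mod 4), so (7/17) = +(17/7).
Reduce top mod 7: now compute (3/7).
Reciprocity: 3 ≡ 3 and 7 ≡ 3 (mod 4), so (3/7) = −(7/3).
Reduce top mod 3: now compute (1/3).
Reached (1/3) = 1. Collecting the sign flips along the way, the symbol is +1.

1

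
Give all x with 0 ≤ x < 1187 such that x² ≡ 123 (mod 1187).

376, 811

Since 1187 ≡ 3 (mod 4), a square root of 123 is 123^((1187+1)/4) = 123^297 mod 1187.
Repeated squaring: 123^2≡885, 123^4≡992, 123^8≡41, 123^16≡494, 123^32≡701, 123^64≡1170, 123^128≡289, 123^256≡431 (mod 1187).
123^297 = 123^(256+32+8+1) ≡ 376 (mod 1187).
Check: 376² = 141376 ≡ 123 (mod 1187). The two roots are 376 and 811.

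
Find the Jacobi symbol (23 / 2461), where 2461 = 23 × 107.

0

Reciprocity: 23 ≡ 3 and 2461 ≡ 1 (mod 4), so (23/2461) = +(2461/23).
Reduce top mod 23: now compute (0/23).
Top reduces to 0: gcd > 1, so the symbol is 0.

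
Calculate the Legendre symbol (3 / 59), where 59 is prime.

Reciprocity: 3 ≡ 3 and 59 ≡ 3 (mod 4), so (3/59) = −(59/3).
Reduce top mod 3: now compute (2/3).
Pull out 2: since 3 ≡ 3 (mod 8), (2/3) = -1.
Reached (1/3) = 1. Collecting the sign flips along the way, the symbol is +1.

1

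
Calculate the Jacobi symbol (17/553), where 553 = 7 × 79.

1

Reciprocity: 17 ≡ 1 and 553 ≡ 1 (mod 4), so (17/553) = +(553/17).
Reduce top mod 17: now compute (9/17).
Reciprocity: 9 ≡ 1 and 17 ≡ 1 (mod 4), so (9/17) = +(17/9).
Reduce top mod 9: now compute (8/9).
Pull out 2^3: since 9 ≡ 1 (mod 8), (2/9) = +1, so (2/9)^3 = +1.
Reached (1/9) = 1. Collecting the sign flips along the way, the symbol is +1.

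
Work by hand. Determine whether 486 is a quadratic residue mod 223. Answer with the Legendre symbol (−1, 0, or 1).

First reduce: 486 ≡ 40 (mod 223).
Pull out 2^3: since 223 ≡ 7 (mod 8), (2/223) = +1, so (2/223)^3 = +1.
Reciprocity: 5 ≡ 1 and 223 ≡ 3 (mod 4), so (5/223) = +(223/5).
Reduce top mod 5: now compute (3/5).
Reciprocity: 3 ≡ 3 and 5 ≡ 1 (mod 4), so (3/5) = +(5/3).
Reduce top mod 3: now compute (2/3).
Pull out 2: since 3 ≡ 3 (mod 8), (2/3) = -1.
Reached (1/3) = 1. Collecting the sign flips along the way, the symbol is -1.

-1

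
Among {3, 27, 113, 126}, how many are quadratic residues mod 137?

(3/137) = -1 → non-residue.
(27/137) = -1 → non-residue.
(113/137) = -1 → non-residue.
(126/137) = +1 → QR.
Total quadratic residues among the 4: 1.

1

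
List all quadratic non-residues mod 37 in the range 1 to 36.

2 5 6 8 13 14 15 17 18 19 20 22 23 24 29 31 32 35

Square k = 1,…,18 (k and 37−k give the same square):
1²=1, 2²=4, 3²=9, 4²=16, 5²=25, 6²=36, 7²≡12, 8²≡27, 9²≡7, 10²≡26, 11²≡10, 12²≡33, 13²≡21, 14²≡11, 15²≡3, 16²≡34, 17²≡30, 18²≡28 (mod 37).
The residues are {1, 3, 4, 7, 9, 10, 11, 12, 16, 21, 25, 26, 27, 28, 30, 33, 34, 36}; the non-residues are the remaining 18 nonzero classes.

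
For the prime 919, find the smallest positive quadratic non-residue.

3

(2/919) = +1, so 2 is a residue.
(3/919) = −1, so 3 is the smallest positive non-residue mod 919.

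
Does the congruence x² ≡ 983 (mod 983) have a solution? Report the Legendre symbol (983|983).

First reduce: 983 ≡ 0 (mod 983).
Top reduces to 0: gcd > 1, so the symbol is 0.

0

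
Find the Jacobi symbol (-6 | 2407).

1

First reduce: -6 ≡ 2401 (mod 2407).
Reciprocity: 2401 ≡ 1 and 2407 ≡ 3 (mod 4), so (2401/2407) = +(2407/2401).
Reduce top mod 2401: now compute (6/2401).
Pull out 2: since 2401 ≡ 1 (mod 8), (2/2401) = +1.
Reciprocity: 3 ≡ 3 and 2401 ≡ 1 (mod 4), so (3/2401) = +(2401/3).
Reduce top mod 3: now compute (1/3).
Reached (1/3) = 1. Collecting the sign flips along the way, the symbol is +1.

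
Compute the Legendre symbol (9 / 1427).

Reciprocity: 9 ≡ 1 and 1427 ≡ 3 (mod 4), so (9/1427) = +(1427/9).
Reduce top mod 9: now compute (5/9).
Reciprocity: 5 ≡ 1 and 9 ≡ 1 (mod 4), so (5/9) = +(9/5).
Reduce top mod 5: now compute (4/5).
Pull out 2^2: since 5 ≡ 5 (mod 8), (2/5) = -1, so (2/5)^2 = +1.
Reached (1/5) = 1. Collecting the sign flips along the way, the symbol is +1.

1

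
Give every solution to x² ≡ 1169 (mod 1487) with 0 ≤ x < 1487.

451, 1036

Since 1487 ≡ 3 (mod 4), a square root of 1169 is 1169^((1487+1)/4) = 1169^372 mod 1487.
Repeated squaring: 1169^2≡8, 1169^4≡64, 1169^8≡1122, 1169^16≡882, 1169^32≡223, 1169^64≡658, 1169^128≡247, 1169^256≡42 (mod 1487).
1169^372 = 1169^(256+64+32+16+4) ≡ 1036 (mod 1487).
Check: 1036² = 1073296 ≡ 1169 (mod 1487). The two roots are 451 and 1036.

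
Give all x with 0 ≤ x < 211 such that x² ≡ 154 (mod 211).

24, 187

Since 211 ≡ 3 (mod 4), a square root of 154 is 154^((211+1)/4) = 154^53 mod 211.
Repeated squaring: 154^2≡84, 154^4≡93, 154^8≡209, 154^16≡4, 154^32≡16 (mod 211).
154^53 = 154^(32+16+4+1) ≡ 24 (mod 211).
Check: 24² = 576 ≡ 154 (mod 211). The two roots are 24 and 187.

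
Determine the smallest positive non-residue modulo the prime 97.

(2/97) = +1, so 2 is a residue.
(3/97) = +1, so 3 is a residue.
(4/97) = +1, so 4 is a residue.
(5/97) = −1, so 5 is the smallest positive non-residue mod 97.

5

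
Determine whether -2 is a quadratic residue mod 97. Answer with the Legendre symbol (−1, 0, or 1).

1

First reduce: -2 ≡ 95 (mod 97).
Reciprocity: 95 ≡ 3 and 97 ≡ 1 (mod 4), so (95/97) = +(97/95).
Reduce top mod 95: now compute (2/95).
Pull out 2: since 95 ≡ 7 (mod 8), (2/95) = +1.
Reached (1/95) = 1. Collecting the sign flips along the way, the symbol is +1.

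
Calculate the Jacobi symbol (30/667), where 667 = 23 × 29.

Pull out 2: since 667 ≡ 3 (mod 8), (2/667) = -1.
Reciprocity: 15 ≡ 3 and 667 ≡ 3 (mod 4), so (15/667) = −(667/15).
Reduce top mod 15: now compute (7/15).
Reciprocity: 7 ≡ 3 and 15 ≡ 3 (mod 4), so (7/15) = −(15/7).
Reduce top mod 7: now compute (1/7).
Reached (1/7) = 1. Collecting the sign flips along the way, the symbol is -1.

-1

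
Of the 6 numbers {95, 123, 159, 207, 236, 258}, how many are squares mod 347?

(95/347) = +1 → QR.
(123/347) = -1 → non-residue.
(159/347) = +1 → QR.
(207/347) = -1 → non-residue.
(236/347) = +1 → QR.
(258/347) = -1 → non-residue.
Total quadratic residues among the 6: 3.

3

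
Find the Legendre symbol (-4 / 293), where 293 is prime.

1

First reduce: -4 ≡ 289 (mod 293).
Reciprocity: 289 ≡ 1 and 293 ≡ 1 (mod 4), so (289/293) = +(293/289).
Reduce top mod 289: now compute (4/289).
Pull out 2^2: since 289 ≡ 1 (mod 8), (2/289) = +1, so (2/289)^2 = +1.
Reached (1/289) = 1. Collecting the sign flips along the way, the symbol is +1.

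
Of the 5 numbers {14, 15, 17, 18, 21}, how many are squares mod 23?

1

(14/23) = -1 → non-residue.
(15/23) = -1 → non-residue.
(17/23) = -1 → non-residue.
(18/23) = +1 → QR.
(21/23) = -1 → non-residue.
Total quadratic residues among the 5: 1.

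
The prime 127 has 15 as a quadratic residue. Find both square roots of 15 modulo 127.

Since 127 ≡ 3 (mod 4), a square root of 15 is 15^((127+1)/4) = 15^32 mod 127.
Repeated squaring: 15^2≡98, 15^4≡79, 15^8≡18, 15^16≡70, 15^32≡74 (mod 127).
15^32 = 15^(32) ≡ 74 (mod 127).
Check: 74² = 5476 ≡ 15 (mod 127). The two roots are 53 and 74.

53, 74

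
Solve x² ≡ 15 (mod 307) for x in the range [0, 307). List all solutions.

130, 177

Since 307 ≡ 3 (mod 4), a square root of 15 is 15^((307+1)/4) = 15^77 mod 307.
Repeated squaring: 15^2≡225, 15^4≡277, 15^8≡286, 15^16≡134, 15^32≡150, 15^64≡89 (mod 307).
15^77 = 15^(64+8+4+1) ≡ 177 (mod 307).
Check: 177² = 31329 ≡ 15 (mod 307). The two roots are 130 and 177.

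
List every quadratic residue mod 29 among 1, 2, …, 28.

Square k = 1,…,14 (k and 29−k give the same square):
1²=1, 2²=4, 3²=9, 4²=16, 5²=25, 6²≡7, 7²≡20, 8²≡6, 9²≡23, 10²≡13, 11²≡5, 12²≡28, 13²≡24, 14²≡22 (mod 29).
So the quadratic residues mod 29 are {1, 4, 5, 6, 7, 9, 13, 16, 20, 22, 23, 24, 25, 28}.

1 4 5 6 7 9 13 16 20 22 23 24 25 28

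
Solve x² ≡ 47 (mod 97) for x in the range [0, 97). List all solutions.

12, 85

97 ≡ 1 (mod 4), so we find a root by search.
Trying successive values, 12² = 144 ≡ 47 (mod 97). The other root is 97 − 12 = 85.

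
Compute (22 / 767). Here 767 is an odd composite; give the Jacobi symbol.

1

Pull out 2: since 767 ≡ 7 (mod 8), (2/767) = +1.
Reciprocity: 11 ≡ 3 and 767 ≡ 3 (mod 4), so (11/767) = −(767/11).
Reduce top mod 11: now compute (8/11).
Pull out 2^3: since 11 ≡ 3 (mod 8), (2/11) = -1, so (2/11)^3 = -1.
Reached (1/11) = 1. Collecting the sign flips along the way, the symbol is +1.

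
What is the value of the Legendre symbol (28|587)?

Pull out 2^2: since 587 ≡ 3 (mod 8), (2/587) = -1, so (2/587)^2 = +1.
Reciprocity: 7 ≡ 3 and 587 ≡ 3 (mod 4), so (7/587) = −(587/7).
Reduce top mod 7: now compute (6/7).
Pull out 2: since 7 ≡ 7 (mod 8), (2/7) = +1.
Reciprocity: 3 ≡ 3 and 7 ≡ 3 (mod 4), so (3/7) = −(7/3).
Reduce top mod 3: now compute (1/3).
Reached (1/3) = 1. Collecting the sign flips along the way, the symbol is +1.

1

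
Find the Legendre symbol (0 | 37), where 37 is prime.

0

Top reduces to 0: gcd > 1, so the symbol is 0.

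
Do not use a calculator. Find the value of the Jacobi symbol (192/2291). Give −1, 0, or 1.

Pull out 2^6: since 2291 ≡ 3 (mod 8), (2/2291) = -1, so (2/2291)^6 = +1.
Reciprocity: 3 ≡ 3 and 2291 ≡ 3 (mod 4), so (3/2291) = −(2291/3).
Reduce top mod 3: now compute (2/3).
Pull out 2: since 3 ≡ 3 (mod 8), (2/3) = -1.
Reached (1/3) = 1. Collecting the sign flips along the way, the symbol is +1.

1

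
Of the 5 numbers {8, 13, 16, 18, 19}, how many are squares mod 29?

2

(8/29) = -1 → non-residue.
(13/29) = +1 → QR.
(16/29) = +1 → QR.
(18/29) = -1 → non-residue.
(19/29) = -1 → non-residue.
Total quadratic residues among the 5: 2.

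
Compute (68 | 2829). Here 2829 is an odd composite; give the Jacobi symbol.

-1

Pull out 2^2: since 2829 ≡ 5 (mod 8), (2/2829) = -1, so (2/2829)^2 = +1.
Reciprocity: 17 ≡ 1 and 2829 ≡ 1 (mod 4), so (17/2829) = +(2829/17).
Reduce top mod 17: now compute (7/17).
Reciprocity: 7 ≡ 3 and 17 ≡ 1 (mod 4), so (7/17) = +(17/7).
Reduce top mod 7: now compute (3/7).
Reciprocity: 3 ≡ 3 and 7 ≡ 3 (mod 4), so (3/7) = −(7/3).
Reduce top mod 3: now compute (1/3).
Reached (1/3) = 1. Collecting the sign flips along the way, the symbol is -1.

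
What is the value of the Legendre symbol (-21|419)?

-1

First reduce: -21 ≡ 398 (mod 419).
Pull out 2: since 419 ≡ 3 (mod 8), (2/419) = -1.
Reciprocity: 199 ≡ 3 and 419 ≡ 3 (mod 4), so (199/419) = −(419/199).
Reduce top mod 199: now compute (21/199).
Reciprocity: 21 ≡ 1 and 199 ≡ 3 (mod 4), so (21/199) = +(199/21).
Reduce top mod 21: now compute (10/21).
Pull out 2: since 21 ≡ 5 (mod 8), (2/21) = -1.
Reciprocity: 5 ≡ 1 and 21 ≡ 1 (mod 4), so (5/21) = +(21/5).
Reduce top mod 5: now compute (1/5).
Reached (1/5) = 1. Collecting the sign flips along the way, the symbol is -1.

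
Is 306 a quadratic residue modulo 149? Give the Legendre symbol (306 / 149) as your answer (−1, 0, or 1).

-1

Euler's criterion: (306/149) ≡ 8^74 (mod 149).
8^2 ≡ 64 (mod 149)
8^4 ≡ 73 (mod 149)
8^8 ≡ 114 (mod 149)
8^16 ≡ 33 (mod 149)
8^32 ≡ 46 (mod 149)
8^64 ≡ 30 (mod 149)
8^74 = 8^(64+8+2) ≡ 148 (mod 149).
Result is 148 ≡ −1, so (306/149) = −1.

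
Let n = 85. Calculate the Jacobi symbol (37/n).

Reciprocity: 37 ≡ 1 and 85 ≡ 1 (mod 4), so (37/85) = +(85/37).
Reduce top mod 37: now compute (11/37).
Reciprocity: 11 ≡ 3 and 37 ≡ 1 (mod 4), so (11/37) = +(37/11).
Reduce top mod 11: now compute (4/11).
Pull out 2^2: since 11 ≡ 3 (mod 8), (2/11) = -1, so (2/11)^2 = +1.
Reached (1/11) = 1. Collecting the sign flips along the way, the symbol is +1.

1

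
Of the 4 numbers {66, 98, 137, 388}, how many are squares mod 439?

(66/439) = -1 → non-residue.
(98/439) = +1 → QR.
(137/439) = +1 → QR.
(388/439) = -1 → non-residue.
Total quadratic residues among the 4: 2.

2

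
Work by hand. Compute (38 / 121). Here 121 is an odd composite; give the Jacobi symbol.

Pull out 2: since 121 ≡ 1 (mod 8), (2/121) = +1.
Reciprocity: 19 ≡ 3 and 121 ≡ 1 (mod 4), so (19/121) = +(121/19).
Reduce top mod 19: now compute (7/19).
Reciprocity: 7 ≡ 3 and 19 ≡ 3 (mod 4), so (7/19) = −(19/7).
Reduce top mod 7: now compute (5/7).
Reciprocity: 5 ≡ 1 and 7 ≡ 3 (mod 4), so (5/7) = +(7/5).
Reduce top mod 5: now compute (2/5).
Pull out 2: since 5 ≡ 5 (mod 8), (2/5) = -1.
Reached (1/5) = 1. Collecting the sign flips along the way, the symbol is +1.

1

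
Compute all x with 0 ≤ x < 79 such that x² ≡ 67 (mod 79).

15, 64

Since 79 ≡ 3 (mod 4), a square root of 67 is 67^((79+1)/4) = 67^20 mod 79.
Repeated squaring: 67^2≡65, 67^4≡38, 67^8≡22, 67^16≡10 (mod 79).
67^20 = 67^(16+4) ≡ 64 (mod 79).
Check: 64² = 4096 ≡ 67 (mod 79). The two roots are 15 and 64.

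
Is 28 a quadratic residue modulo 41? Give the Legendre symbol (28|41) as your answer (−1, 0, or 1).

Pull out 2^2: since 41 ≡ 1 (mod 8), (2/41) = +1, so (2/41)^2 = +1.
Reciprocity: 7 ≡ 3 and 41 ≡ 1 (mod 4), so (7/41) = +(41/7).
Reduce top mod 7: now compute (6/7).
Pull out 2: since 7 ≡ 7 (mod 8), (2/7) = +1.
Reciprocity: 3 ≡ 3 and 7 ≡ 3 (mod 4), so (3/7) = −(7/3).
Reduce top mod 3: now compute (1/3).
Reached (1/3) = 1. Collecting the sign flips along the way, the symbol is -1.

-1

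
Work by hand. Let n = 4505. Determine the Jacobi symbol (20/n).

0

Pull out 2^2: since 4505 ≡ 1 (mod 8), (2/4505) = +1, so (2/4505)^2 = +1.
Reciprocity: 5 ≡ 1 and 4505 ≡ 1 (mod 4), so (5/4505) = +(4505/5).
Reduce top mod 5: now compute (0/5).
Top reduces to 0: gcd > 1, so the symbol is 0.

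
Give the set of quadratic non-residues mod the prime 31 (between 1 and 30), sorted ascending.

3,6,11,12,13,15,17,21,22,23,24,26,27,29,30

Square k = 1,…,15 (k and 31−k give the same square):
1²=1, 2²=4, 3²=9, 4²=16, 5²=25, 6²≡5, 7²≡18, 8²≡2, 9²≡19, 10²≡7, 11²≡28, 12²≡20, 13²≡14, 14²≡10, 15²≡8 (mod 31).
The residues are {1, 2, 4, 5, 7, 8, 9, 10, 14, 16, 18, 19, 20, 25, 28}; the non-residues are the remaining 15 nonzero classes.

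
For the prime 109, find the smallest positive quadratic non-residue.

(2/109) = −1, so 2 is the smallest positive non-residue mod 109.

2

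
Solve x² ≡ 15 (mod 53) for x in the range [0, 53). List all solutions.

53 ≡ 1 (mod 4), so we find a root by search.
Trying successive values, 11² = 121 ≡ 15 (mod 53). The other root is 53 − 11 = 42.

11, 42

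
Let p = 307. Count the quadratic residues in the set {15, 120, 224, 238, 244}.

(15/307) = +1 → QR.
(120/307) = -1 → non-residue.
(224/307) = -1 → non-residue.
(238/307) = -1 → non-residue.
(244/307) = -1 → non-residue.
Total quadratic residues among the 5: 1.

1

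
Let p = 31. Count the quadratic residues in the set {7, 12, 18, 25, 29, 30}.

3

(7/31) = +1 → QR.
(12/31) = -1 → non-residue.
(18/31) = +1 → QR.
(25/31) = +1 → QR.
(29/31) = -1 → non-residue.
(30/31) = -1 → non-residue.
Total quadratic residues among the 6: 3.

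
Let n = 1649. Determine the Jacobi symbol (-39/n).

First reduce: -39 ≡ 1610 (mod 1649).
Pull out 2: since 1649 ≡ 1 (mod 8), (2/1649) = +1.
Reciprocity: 805 ≡ 1 and 1649 ≡ 1 (mod 4), so (805/1649) = +(1649/805).
Reduce top mod 805: now compute (39/805).
Reciprocity: 39 ≡ 3 and 805 ≡ 1 (mod 4), so (39/805) = +(805/39).
Reduce top mod 39: now compute (25/39).
Reciprocity: 25 ≡ 1 and 39 ≡ 3 (mod 4), so (25/39) = +(39/25).
Reduce top mod 25: now compute (14/25).
Pull out 2: since 25 ≡ 1 (mod 8), (2/25) = +1.
Reciprocity: 7 ≡ 3 and 25 ≡ 1 (mod 4), so (7/25) = +(25/7).
Reduce top mod 7: now compute (4/7).
Pull out 2^2: since 7 ≡ 7 (mod 8), (2/7) = +1, so (2/7)^2 = +1.
Reached (1/7) = 1. Collecting the sign flips along the way, the symbol is +1.

1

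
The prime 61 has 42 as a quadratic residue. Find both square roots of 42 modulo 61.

61 ≡ 1 (mod 4), so we find a root by search.
Trying successive values, 15² = 225 ≡ 42 (mod 61). The other root is 61 − 15 = 46.

15, 46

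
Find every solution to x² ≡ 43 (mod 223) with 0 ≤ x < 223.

Since 223 ≡ 3 (mod 4), a square root of 43 is 43^((223+1)/4) = 43^56 mod 223.
Repeated squaring: 43^2≡65, 43^4≡211, 43^8≡144, 43^16≡220, 43^32≡9 (mod 223).
43^56 = 43^(32+16+8) ≡ 126 (mod 223).
Check: 126² = 15876 ≡ 43 (mod 223). The two roots are 97 and 126.

97, 126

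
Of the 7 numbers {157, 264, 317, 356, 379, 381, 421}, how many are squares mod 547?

(157/547) = +1 → QR.
(264/547) = +1 → QR.
(317/547) = +1 → QR.
(356/547) = -1 → non-residue.
(379/547) = +1 → QR.
(381/547) = -1 → non-residue.
(421/547) = -1 → non-residue.
Total quadratic residues among the 7: 4.

4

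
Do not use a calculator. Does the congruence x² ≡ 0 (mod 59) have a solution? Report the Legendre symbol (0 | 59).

Top reduces to 0: gcd > 1, so the symbol is 0.

0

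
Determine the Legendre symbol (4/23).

Euler's criterion: (4/23) ≡ 4^11 (mod 23).
4^2 ≡ 16 (mod 23)
4^4 ≡ 3 (mod 23)
4^8 ≡ 9 (mod 23)
4^11 = 4^(8+2+1) ≡ 1 (mod 23).
Result is 1, so (4/23) = 1.

1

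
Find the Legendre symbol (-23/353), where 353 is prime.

First reduce: -23 ≡ 330 (mod 353).
Pull out 2: since 353 ≡ 1 (mod 8), (2/353) = +1.
Reciprocity: 165 ≡ 1 and 353 ≡ 1 (mod 4), so (165/353) = +(353/165).
Reduce top mod 165: now compute (23/165).
Reciprocity: 23 ≡ 3 and 165 ≡ 1 (mod 4), so (23/165) = +(165/23).
Reduce top mod 23: now compute (4/23).
Pull out 2^2: since 23 ≡ 7 (mod 8), (2/23) = +1, so (2/23)^2 = +1.
Reached (1/23) = 1. Collecting the sign flips along the way, the symbol is +1.

1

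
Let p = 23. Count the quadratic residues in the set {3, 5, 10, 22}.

1

(3/23) = +1 → QR.
(5/23) = -1 → non-residue.
(10/23) = -1 → non-residue.
(22/23) = -1 → non-residue.
Total quadratic residues among the 4: 1.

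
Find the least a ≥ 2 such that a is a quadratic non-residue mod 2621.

2

(2/2621) = −1, so 2 is the smallest positive non-residue mod 2621.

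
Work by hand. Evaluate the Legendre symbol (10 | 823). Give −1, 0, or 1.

-1

Pull out 2: since 823 ≡ 7 (mod 8), (2/823) = +1.
Reciprocity: 5 ≡ 1 and 823 ≡ 3 (mod 4), so (5/823) = +(823/5).
Reduce top mod 5: now compute (3/5).
Reciprocity: 3 ≡ 3 and 5 ≡ 1 (mod 4), so (3/5) = +(5/3).
Reduce top mod 3: now compute (2/3).
Pull out 2: since 3 ≡ 3 (mod 8), (2/3) = -1.
Reached (1/3) = 1. Collecting the sign flips along the way, the symbol is -1.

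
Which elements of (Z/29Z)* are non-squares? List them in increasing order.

2, 3, 8, 10, 11, 12, 14, 15, 17, 18, 19, 21, 26, 27

Square k = 1,…,14 (k and 29−k give the same square):
1²=1, 2²=4, 3²=9, 4²=16, 5²=25, 6²≡7, 7²≡20, 8²≡6, 9²≡23, 10²≡13, 11²≡5, 12²≡28, 13²≡24, 14²≡22 (mod 29).
The residues are {1, 4, 5, 6, 7, 9, 13, 16, 20, 22, 23, 24, 25, 28}; the non-residues are the remaining 14 nonzero classes.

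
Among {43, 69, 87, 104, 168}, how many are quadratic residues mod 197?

(43/197) = +1 → QR.
(69/197) = -1 → non-residue.
(87/197) = -1 → non-residue.
(104/197) = +1 → QR.
(168/197) = +1 → QR.
Total quadratic residues among the 5: 3.

3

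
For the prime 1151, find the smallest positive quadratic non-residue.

(2/1151) = +1, so 2 is a residue.
(3/1151) = +1, so 3 is a residue.
(4/1151) = +1, so 4 is a residue.
(5/1151) = +1, so 5 is a residue.
(6/1151) = +1, so 6 is a residue.
(7/1151) = +1, so 7 is a residue.
(8/1151) = +1, so 8 is a residue.
(9/1151) = +1, so 9 is a residue.
(10/1151) = +1, so 10 is a residue.
(11/1151) = +1, so 11 is a residue.
(12/1151) = +1, so 12 is a residue.
(13/1151) = −1, so 13 is the smallest positive non-residue mod 1151.

13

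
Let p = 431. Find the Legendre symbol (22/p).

Euler's criterion: (22/431) ≡ 22^215 (mod 431).
22^2 ≡ 53 (mod 431)
22^4 ≡ 223 (mod 431)
22^8 ≡ 164 (mod 431)
22^16 ≡ 174 (mod 431)
22^32 ≡ 106 (mod 431)
22^64 ≡ 30 (mod 431)
22^128 ≡ 38 (mod 431)
22^215 = 22^(128+64+16+4+2+1) ≡ 1 (mod 431).
Result is 1, so (22/431) = 1.

1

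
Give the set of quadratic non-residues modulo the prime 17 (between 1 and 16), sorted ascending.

3, 5, 6, 7, 10, 11, 12, 14

Square k = 1,…,8 (k and 17−k give the same square):
1²=1, 2²=4, 3²=9, 4²=16, 5²≡8, 6²≡2, 7²≡15, 8²≡13 (mod 17).
The residues are {1, 2, 4, 8, 9, 13, 15, 16}; the non-residues are the remaining 8 nonzero classes.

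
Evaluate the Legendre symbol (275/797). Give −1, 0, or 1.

Reciprocity: 275 ≡ 3 and 797 ≡ 1 (mod 4), so (275/797) = +(797/275).
Reduce top mod 275: now compute (247/275).
Reciprocity: 247 ≡ 3 and 275 ≡ 3 (mod 4), so (247/275) = −(275/247).
Reduce top mod 247: now compute (28/247).
Pull out 2^2: since 247 ≡ 7 (mod 8), (2/247) = +1, so (2/247)^2 = +1.
Reciprocity: 7 ≡ 3 and 247 ≡ 3 (mod 4), so (7/247) = −(247/7).
Reduce top mod 7: now compute (2/7).
Pull out 2: since 7 ≡ 7 (mod 8), (2/7) = +1.
Reached (1/7) = 1. Collecting the sign flips along the way, the symbol is +1.

1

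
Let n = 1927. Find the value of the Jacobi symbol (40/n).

-1

Pull out 2^3: since 1927 ≡ 7 (mod 8), (2/1927) = +1, so (2/1927)^3 = +1.
Reciprocity: 5 ≡ 1 and 1927 ≡ 3 (mod 4), so (5/1927) = +(1927/5).
Reduce top mod 5: now compute (2/5).
Pull out 2: since 5 ≡ 5 (mod 8), (2/5) = -1.
Reached (1/5) = 1. Collecting the sign flips along the way, the symbol is -1.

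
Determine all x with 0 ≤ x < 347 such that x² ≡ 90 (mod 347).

Since 347 ≡ 3 (mod 4), a square root of 90 is 90^((347+1)/4) = 90^87 mod 347.
Repeated squaring: 90^2≡119, 90^4≡281, 90^8≡192, 90^16≡82, 90^32≡131, 90^64≡158 (mod 347).
90^87 = 90^(64+16+4+2+1) ≡ 319 (mod 347).
Check: 319² = 101761 ≡ 90 (mod 347). The two roots are 28 and 319.

28, 319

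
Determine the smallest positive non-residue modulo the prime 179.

2

(2/179) = −1, so 2 is the smallest positive non-residue mod 179.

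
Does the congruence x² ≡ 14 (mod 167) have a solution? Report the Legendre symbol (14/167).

1

Pull out 2: since 167 ≡ 7 (mod 8), (2/167) = +1.
Reciprocity: 7 ≡ 3 and 167 ≡ 3 (mod 4), so (7/167) = −(167/7).
Reduce top mod 7: now compute (6/7).
Pull out 2: since 7 ≡ 7 (mod 8), (2/7) = +1.
Reciprocity: 3 ≡ 3 and 7 ≡ 3 (mod 4), so (3/7) = −(7/3).
Reduce top mod 3: now compute (1/3).
Reached (1/3) = 1. Collecting the sign flips along the way, the symbol is +1.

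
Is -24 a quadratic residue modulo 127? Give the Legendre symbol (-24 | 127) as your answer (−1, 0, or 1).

First reduce: -24 ≡ 103 (mod 127).
Reciprocity: 103 ≡ 3 and 127 ≡ 3 (mod 4), so (103/127) = −(127/103).
Reduce top mod 103: now compute (24/103).
Pull out 2^3: since 103 ≡ 7 (mod 8), (2/103) = +1, so (2/103)^3 = +1.
Reciprocity: 3 ≡ 3 and 103 ≡ 3 (mod 4), so (3/103) = −(103/3).
Reduce top mod 3: now compute (1/3).
Reached (1/3) = 1. Collecting the sign flips along the way, the symbol is +1.

1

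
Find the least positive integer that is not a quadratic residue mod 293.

2

(2/293) = −1, so 2 is the smallest positive non-residue mod 293.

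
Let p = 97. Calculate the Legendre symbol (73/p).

1

Euler's criterion: (73/97) ≡ 73^48 (mod 97).
73^2 ≡ 91 (mod 97)
73^4 ≡ 36 (mod 97)
73^8 ≡ 35 (mod 97)
73^16 ≡ 61 (mod 97)
73^32 ≡ 35 (mod 97)
73^48 = 73^(32+16) ≡ 1 (mod 97).
Result is 1, so (73/97) = 1.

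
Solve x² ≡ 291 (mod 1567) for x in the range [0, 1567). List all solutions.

Since 1567 ≡ 3 (mod 4), a square root of 291 is 291^((1567+1)/4) = 291^392 mod 1567.
Repeated squaring: 291^2≡63, 291^4≡835, 291^8≡1477, 291^16≡265, 291^32≡1277, 291^64≡1049, 291^128≡367, 291^256≡1494 (mod 1567).
291^392 = 291^(256+128+8) ≡ 1144 (mod 1567).
Check: 1144² = 1308736 ≡ 291 (mod 1567). The two roots are 423 and 1144.

423, 1144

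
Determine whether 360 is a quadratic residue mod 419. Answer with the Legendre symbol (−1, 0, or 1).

Pull out 2^3: since 419 ≡ 3 (mod 8), (2/419) = -1, so (2/419)^3 = -1.
Reciprocity: 45 ≡ 1 and 419 ≡ 3 (mod 4), so (45/419) = +(419/45).
Reduce top mod 45: now compute (14/45).
Pull out 2: since 45 ≡ 5 (mod 8), (2/45) = -1.
Reciprocity: 7 ≡ 3 and 45 ≡ 1 (mod 4), so (7/45) = +(45/7).
Reduce top mod 7: now compute (3/7).
Reciprocity: 3 ≡ 3 and 7 ≡ 3 (mod 4), so (3/7) = −(7/3).
Reduce top mod 3: now compute (1/3).
Reached (1/3) = 1. Collecting the sign flips along the way, the symbol is -1.

-1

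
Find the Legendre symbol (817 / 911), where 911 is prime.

Reciprocity: 817 ≡ 1 and 911 ≡ 3 (mod 4), so (817/911) = +(911/817).
Reduce top mod 817: now compute (94/817).
Pull out 2: since 817 ≡ 1 (mod 8), (2/817) = +1.
Reciprocity: 47 ≡ 3 and 817 ≡ 1 (mod 4), so (47/817) = +(817/47).
Reduce top mod 47: now compute (18/47).
Pull out 2: since 47 ≡ 7 (mod 8), (2/47) = +1.
Reciprocity: 9 ≡ 1 and 47 ≡ 3 (mod 4), so (9/47) = +(47/9).
Reduce top mod 9: now compute (2/9).
Pull out 2: since 9 ≡ 1 (mod 8), (2/9) = +1.
Reached (1/9) = 1. Collecting the sign flips along the way, the symbol is +1.

1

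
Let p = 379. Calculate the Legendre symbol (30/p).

Pull out 2: since 379 ≡ 3 (mod 8), (2/379) = -1.
Reciprocity: 15 ≡ 3 and 379 ≡ 3 (mod 4), so (15/379) = −(379/15).
Reduce top mod 15: now compute (4/15).
Pull out 2^2: since 15 ≡ 7 (mod 8), (2/15) = +1, so (2/15)^2 = +1.
Reached (1/15) = 1. Collecting the sign flips along the way, the symbol is +1.

1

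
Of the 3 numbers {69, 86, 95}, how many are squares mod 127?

(69/127) = +1 → QR.
(86/127) = -1 → non-residue.
(95/127) = -1 → non-residue.
Total quadratic residues among the 3: 1.

1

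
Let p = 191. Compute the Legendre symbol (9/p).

Euler's criterion: (9/191) ≡ 9^95 (mod 191).
9^2 ≡ 81 (mod 191)
9^4 ≡ 67 (mod 191)
9^8 ≡ 96 (mod 191)
9^16 ≡ 48 (mod 191)
9^32 ≡ 12 (mod 191)
9^64 ≡ 144 (mod 191)
9^95 = 9^(64+16+8+4+2+1) ≡ 1 (mod 191).
Result is 1, so (9/191) = 1.

1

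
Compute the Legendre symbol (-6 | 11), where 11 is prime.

1

Euler's criterion: (-6/11) ≡ 5^5 (mod 11).
5^2 ≡ 3 (mod 11)
5^4 ≡ 9 (mod 11)
5^5 = 5^(4+1) ≡ 1 (mod 11).
Result is 1, so (-6/11) = 1.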